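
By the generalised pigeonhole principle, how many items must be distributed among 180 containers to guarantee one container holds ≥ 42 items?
n = (42 − 1)·180 + 1 = 7381

By the generalised pigeonhole principle, to guarantee some box contains ≥ r objects we need more than (r − 1) · k objects total. Threshold: n = (r − 1) · k + 1. With r = 42 and k = 180: n = 41 · 180 + 1 = 7380 + 1 = 7381. For n = 7380 = 41 · 180, we can put exactly 41 objects in every box, avoiding 42 in any single one — so 7381 is tight.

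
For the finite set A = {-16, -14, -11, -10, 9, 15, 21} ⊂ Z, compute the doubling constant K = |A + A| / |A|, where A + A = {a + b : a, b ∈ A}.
K = |A + A| / |A| = 25/7

Enumerate A + A = {a + b : a, b ∈ A}. With |A| = 7, there are |A|^2 = 49 ordered sum pairs; collecting distinct values, A + A = {-32, -30, -28, -27, -26, -25, -24, -22, -21, -20, -7, -5, -2, -1, 1, 4, 5, 7, 10, 11, 18, 24, 30, 36, 42}, so |A + A| = 25. Thus K = 25/7. For comparison, the minimum possible |A + A| over all 7-element sets is 2·7 − 1 = 13 (so min K = 13/7), attained only by arithmetic progressions.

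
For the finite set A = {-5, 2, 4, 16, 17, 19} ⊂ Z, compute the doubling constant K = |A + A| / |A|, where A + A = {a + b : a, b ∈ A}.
K = |A + A| / |A| = 20/6 = 10/3

Enumerate A + A = {a + b : a, b ∈ A}. With |A| = 6, there are |A|^2 = 36 ordered sum pairs; collecting distinct values, A + A = {-10, -3, -1, 4, 6, 8, 11, 12, 14, 18, 19, 20, 21, 23, 32, 33, 34, 35, 36, 38}, so |A + A| = 20. Thus K = 20/6 = 10/3. For comparison, the minimum possible |A + A| over all 6-element sets is 2·6 − 1 = 11 (so min K = 11/6), attained only by arithmetic progressions.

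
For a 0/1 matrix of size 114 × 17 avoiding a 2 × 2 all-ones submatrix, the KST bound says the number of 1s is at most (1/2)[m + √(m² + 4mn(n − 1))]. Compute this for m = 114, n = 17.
z(114, 17; 2, 2) ≤ (1/2)[114 + √(114² + 4·114·17·16)] = (1/2)[114 + √137028] = 242.0865

Kővári–Sós–Turán: let r_1, ..., r_114 be the row sums and z = Σ r_i the total number of 1s. Each pair of columns can share at most one row with both entries 1 (else a 2×2 all-ones block appears), so Σ_i C(r_i, 2) ≤ C(17, 2) = 136. By convexity Σ_i C(r_i, 2) ≥ 114·C(z/114, 2) = z(z − 114)/(2·114), giving z² − 114z − 114·17·16 ≤ 0 and hence z ≤ (1/2)[114 + √(12996 + 4·31008)] = (1/2)[114 + √137028] ≈ (1/2)(114 + 370.1729) = 242.0865.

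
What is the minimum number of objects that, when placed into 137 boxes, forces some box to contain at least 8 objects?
n = (8 − 1)·137 + 1 = 960

By the generalised pigeonhole principle, to guarantee some box contains ≥ r objects we need more than (r − 1) · k objects total. Threshold: n = (r − 1) · k + 1. With r = 8 and k = 137: n = 7 · 137 + 1 = 959 + 1 = 960. For n = 959 = 7 · 137, we can put exactly 7 objects in every box, avoiding 8 in any single one — so 960 is tight.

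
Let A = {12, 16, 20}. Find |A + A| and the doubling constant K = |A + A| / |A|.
K = |A + A| / |A| = 5/3

Enumerate A + A = {a + b : a, b ∈ A}. With |A| = 3, there are |A|^2 = 9 ordered sum pairs; collecting distinct values, A + A = {24, 28, 32, 36, 40}, so |A + A| = 5. Thus K = 5/3. Here |A + A| = 2|A| − 1 = 5, the minimum possible — so K = 5/3 is minimal, which holds iff A is an arithmetic progression.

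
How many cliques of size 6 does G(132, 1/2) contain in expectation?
E[# K_6] = C(132, 6) · (1/2)^C(6, 2) = 6547258432 / 2^15 = 102300913/512 ≈ 199806.470703

For each 6-subset S of vertices (there are C(132, 6) = 6547258432 such S), let X_S = 1 if S induces a K_6 (all C(6, 2) = 15 edges present). Then P(X_S = 1) = (1/2)^15 = 1/32768. By linearity of expectation, E[# K_6] = C(132, 6) · (1/2)^15 = 6547258432 / 32768 = 102300913/512 ≈ 199806.470703.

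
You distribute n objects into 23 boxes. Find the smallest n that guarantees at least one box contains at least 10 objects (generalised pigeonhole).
n = (10 − 1)·23 + 1 = 208

By the generalised pigeonhole principle, to guarantee some box contains ≥ r objects we need more than (r − 1) · k objects total. Threshold: n = (r − 1) · k + 1. With r = 10 and k = 23: n = 9 · 23 + 1 = 207 + 1 = 208. For n = 207 = 9 · 23, we can put exactly 9 objects in every box, avoiding 10 in any single one — so 208 is tight.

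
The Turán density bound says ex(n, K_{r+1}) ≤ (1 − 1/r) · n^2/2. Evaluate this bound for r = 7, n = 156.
Turán density bound = (6/7) · 156^2/2 = 73008/7 ≈ 10429.7143

Turán's theorem: ex(n, K_{r+1}) is achieved by the complete r-partite Turán graph T(n, r) with parts as balanced as possible, and is at most (1 − 1/r) · n^2/2. For r = 7, n = 156: the density bound is (6/7) · 24336/2 = 73008/7 ≈ 10429.7143. The integer-valued extremum is e(T(156, 7)) = 10429, which is strictly less than the density bound 73008/7 since 7 ∤ 156 (the parts of T(156, 7) cannot all be equal).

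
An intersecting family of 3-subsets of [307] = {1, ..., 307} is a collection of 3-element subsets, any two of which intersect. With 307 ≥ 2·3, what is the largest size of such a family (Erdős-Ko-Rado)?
max |F| = C(306, 2) = 46665

Erdős-Ko-Rado (1961): when n ≥ 2k, max |F| = C(n−1, k−1). The bound is attained by the star {A : i ∈ A} for any fixed i ∈ [n]. Here C(307−1, 3−1) = C(306, 2) = 46665.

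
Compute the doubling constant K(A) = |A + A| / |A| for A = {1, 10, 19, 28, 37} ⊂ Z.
K = |A + A| / |A| = 9/5

Enumerate A + A = {a + b : a, b ∈ A}. With |A| = 5, there are |A|^2 = 25 ordered sum pairs; collecting distinct values, A + A = {2, 11, 20, 29, 38, 47, 56, 65, 74}, so |A + A| = 9. Thus K = 9/5. Here |A + A| = 2|A| − 1 = 9, the minimum possible — so K = 9/5 is minimal, which holds iff A is an arithmetic progression.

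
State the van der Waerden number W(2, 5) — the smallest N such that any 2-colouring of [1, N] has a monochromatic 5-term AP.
W(2, 5) = 178

W(2, 5) = 178. The lower bound W(2, 5) > 177 comes from an explicit good 2-colouring of [1, 177]; the upper bound W(2, 5) ≤ 178 was verified by exhaustive search over 2-colourings of [1, 178].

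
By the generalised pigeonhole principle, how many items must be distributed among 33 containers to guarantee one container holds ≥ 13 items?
n = (13 − 1)·33 + 1 = 397

By the generalised pigeonhole principle, to guarantee some box contains ≥ r objects we need more than (r − 1) · k objects total. Threshold: n = (r − 1) · k + 1. With r = 13 and k = 33: n = 12 · 33 + 1 = 396 + 1 = 397. For n = 396 = 12 · 33, we can put exactly 12 objects in every box, avoiding 13 in any single one — so 397 is tight.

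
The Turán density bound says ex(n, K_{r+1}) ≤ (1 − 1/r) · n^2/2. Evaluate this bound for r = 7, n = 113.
Turán density bound = (6/7) · 113^2/2 = 38307/7 ≈ 5472.4286

Turán's theorem: ex(n, K_{r+1}) is achieved by the complete r-partite Turán graph T(n, r) with parts as balanced as possible, and is at most (1 − 1/r) · n^2/2. For r = 7, n = 113: the density bound is (6/7) · 12769/2 = 38307/7 ≈ 5472.4286. The integer-valued extremum is e(T(113, 7)) = 5472, which is strictly less than the density bound 38307/7 since 7 ∤ 113 (the parts of T(113, 7) cannot all be equal).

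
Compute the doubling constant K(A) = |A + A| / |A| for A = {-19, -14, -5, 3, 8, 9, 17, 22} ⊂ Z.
K = |A + A| / |A| = 28/8 = 7/2

Enumerate A + A = {a + b : a, b ∈ A}. With |A| = 8, there are |A|^2 = 64 ordered sum pairs; collecting distinct values, A + A = {-38, -33, -28, -24, -19, -16, -11, -10, -6, -5, -2, 3, 4, 6, 8, 11, 12, 16, 17, 18, 20, 25, 26, 30, 31, 34, 39, 44}, so |A + A| = 28. Thus K = 28/8 = 7/2. For comparison, the minimum possible |A + A| over all 8-element sets is 2·8 − 1 = 15 (so min K = 15/8), attained only by arithmetic progressions.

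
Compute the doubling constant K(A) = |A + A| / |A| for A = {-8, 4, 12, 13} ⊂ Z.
K = |A + A| / |A| = 10/4 = 5/2

Enumerate A + A = {a + b : a, b ∈ A}. With |A| = 4, there are |A|^2 = 16 ordered sum pairs; collecting distinct values, A + A = {-16, -4, 4, 5, 8, 16, 17, 24, 25, 26}, so |A + A| = 10. Thus K = 10/4 = 5/2. For comparison, the minimum possible |A + A| over all 4-element sets is 2·4 − 1 = 7 (so min K = 7/4), attained only by arithmetic progressions.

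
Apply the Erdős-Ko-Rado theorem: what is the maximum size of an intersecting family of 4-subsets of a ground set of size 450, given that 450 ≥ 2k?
max |F| = C(449, 3) = 14985824

Erdős-Ko-Rado (1961): when n ≥ 2k, max |F| = C(n−1, k−1). The bound is attained by the star {A : i ∈ A} for any fixed i ∈ [n]. Here C(450−1, 4−1) = C(449, 3) = 14985824.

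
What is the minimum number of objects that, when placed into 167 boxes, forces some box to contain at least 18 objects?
n = (18 − 1)·167 + 1 = 2840

By the generalised pigeonhole principle, to guarantee some box contains ≥ r objects we need more than (r − 1) · k objects total. Threshold: n = (r − 1) · k + 1. With r = 18 and k = 167: n = 17 · 167 + 1 = 2839 + 1 = 2840. For n = 2839 = 17 · 167, we can put exactly 17 objects in every box, avoiding 18 in any single one — so 2840 is tight.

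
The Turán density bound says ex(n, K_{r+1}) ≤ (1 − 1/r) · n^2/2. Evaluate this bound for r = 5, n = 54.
Turán density bound = (4/5) · 54^2/2 = 5832/5 ≈ 1166.4

Turán's theorem: ex(n, K_{r+1}) is achieved by the complete r-partite Turán graph T(n, r) with parts as balanced as possible, and is at most (1 − 1/r) · n^2/2. For r = 5, n = 54: the density bound is (4/5) · 2916/2 = 5832/5 ≈ 1166.4. The integer-valued extremum is e(T(54, 5)) = 1166, which is strictly less than the density bound 5832/5 since 5 ∤ 54 (the parts of T(54, 5) cannot all be equal).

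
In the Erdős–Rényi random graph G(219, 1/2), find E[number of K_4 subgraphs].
E[# K_4] = C(219, 4) · (1/2)^C(4, 2) = 93240126 / 2^6 = 46620063/32 = 1456876.96875

For each 4-subset S of vertices (there are C(219, 4) = 93240126 such S), let X_S = 1 if S induces a K_4 (all C(4, 2) = 6 edges present). Then P(X_S = 1) = (1/2)^6 = 1/64. By linearity of expectation, E[# K_4] = C(219, 4) · (1/2)^6 = 93240126 / 64 = 46620063/32 = 1456876.96875.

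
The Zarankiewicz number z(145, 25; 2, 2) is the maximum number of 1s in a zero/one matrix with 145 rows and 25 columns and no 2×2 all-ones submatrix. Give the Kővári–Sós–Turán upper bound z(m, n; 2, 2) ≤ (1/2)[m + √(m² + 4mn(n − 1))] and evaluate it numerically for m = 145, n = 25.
z(145, 25; 2, 2) ≤ (1/2)[145 + √(145² + 4·145·25·24)] = (1/2)[145 + √369025] = 376.2371

Kővári–Sós–Turán: let r_1, ..., r_145 be the row sums and z = Σ r_i the total number of 1s. Each pair of columns can share at most one row with both entries 1 (else a 2×2 all-ones block appears), so Σ_i C(r_i, 2) ≤ C(25, 2) = 300. By convexity Σ_i C(r_i, 2) ≥ 145·C(z/145, 2) = z(z − 145)/(2·145), giving z² − 145z − 145·25·24 ≤ 0 and hence z ≤ (1/2)[145 + √(21025 + 4·87000)] = (1/2)[145 + √369025] ≈ (1/2)(145 + 607.4743) = 376.2371.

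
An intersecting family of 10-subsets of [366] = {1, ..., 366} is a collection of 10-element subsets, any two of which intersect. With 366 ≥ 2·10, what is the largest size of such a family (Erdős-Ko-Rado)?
max |F| = C(365, 9) = 286881012376213255

Erdős-Ko-Rado (1961): when n ≥ 2k, max |F| = C(n−1, k−1). The bound is attained by the star {A : i ∈ A} for any fixed i ∈ [n]. Here C(366−1, 10−1) = C(365, 9) = 286881012376213255.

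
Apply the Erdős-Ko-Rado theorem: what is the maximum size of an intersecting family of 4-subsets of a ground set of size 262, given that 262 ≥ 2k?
max |F| = C(261, 3) = 2929290

Erdős-Ko-Rado (1961): when n ≥ 2k, max |F| = C(n−1, k−1). The bound is attained by the star {A : i ∈ A} for any fixed i ∈ [n]. Here C(262−1, 4−1) = C(261, 3) = 2929290.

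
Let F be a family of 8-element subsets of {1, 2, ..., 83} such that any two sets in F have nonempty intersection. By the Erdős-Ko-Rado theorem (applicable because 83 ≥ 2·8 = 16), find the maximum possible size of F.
max |F| = C(82, 7) = 3801756816

Erdős-Ko-Rado (1961): when n ≥ 2k, max |F| = C(n−1, k−1). The bound is attained by the star {A : i ∈ A} for any fixed i ∈ [n]. Here C(83−1, 8−1) = C(82, 7) = 3801756816.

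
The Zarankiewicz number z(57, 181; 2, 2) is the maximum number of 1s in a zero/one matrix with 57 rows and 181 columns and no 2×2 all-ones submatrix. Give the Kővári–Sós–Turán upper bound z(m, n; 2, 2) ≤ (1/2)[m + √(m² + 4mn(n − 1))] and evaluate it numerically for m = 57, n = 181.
z(57, 181; 2, 2) ≤ (1/2)[57 + √(57² + 4·57·181·180)] = (1/2)[57 + √7431489] = 1391.5379

Kővári–Sós–Turán: let r_1, ..., r_57 be the row sums and z = Σ r_i the total number of 1s. Each pair of columns can share at most one row with both entries 1 (else a 2×2 all-ones block appears), so Σ_i C(r_i, 2) ≤ C(181, 2) = 16290. By convexity Σ_i C(r_i, 2) ≥ 57·C(z/57, 2) = z(z − 57)/(2·57), giving z² − 57z − 57·181·180 ≤ 0 and hence z ≤ (1/2)[57 + √(3249 + 4·1857060)] = (1/2)[57 + √7431489] ≈ (1/2)(57 + 2726.0758) = 1391.5379.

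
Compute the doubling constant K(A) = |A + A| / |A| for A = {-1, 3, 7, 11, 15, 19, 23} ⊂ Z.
K = |A + A| / |A| = 13/7

Enumerate A + A = {a + b : a, b ∈ A}. With |A| = 7, there are |A|^2 = 49 ordered sum pairs; collecting distinct values, A + A = {-2, 2, 6, 10, 14, 18, 22, 26, 30, 34, 38, 42, 46}, so |A + A| = 13. Thus K = 13/7. Here |A + A| = 2|A| − 1 = 13, the minimum possible — so K = 13/7 is minimal, which holds iff A is an arithmetic progression.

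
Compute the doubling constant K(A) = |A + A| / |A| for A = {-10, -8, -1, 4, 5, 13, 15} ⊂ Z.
K = |A + A| / |A| = 26/7

Enumerate A + A = {a + b : a, b ∈ A}. With |A| = 7, there are |A|^2 = 49 ordered sum pairs; collecting distinct values, A + A = {-20, -18, -16, -11, -9, -6, -5, -4, -3, -2, 3, 4, 5, 7, 8, 9, 10, 12, 14, 17, 18, 19, 20, 26, 28, 30}, so |A + A| = 26. Thus K = 26/7. For comparison, the minimum possible |A + A| over all 7-element sets is 2·7 − 1 = 13 (so min K = 13/7), attained only by arithmetic progressions.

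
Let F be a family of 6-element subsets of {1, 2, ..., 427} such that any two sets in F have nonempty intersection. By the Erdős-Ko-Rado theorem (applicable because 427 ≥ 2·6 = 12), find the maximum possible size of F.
max |F| = C(426, 5) = 114192073260

The Erdős-Ko-Rado theorem states: for n ≥ 2k, an intersecting family of k-subsets of an n-element set has size at most C(n − 1, k − 1), with equality for 'star' families {A ⊆ [n] : |A| = k, i ∈ A} (fix an element i). For n = 427, k = 6: C(426, 5) = 114192073260.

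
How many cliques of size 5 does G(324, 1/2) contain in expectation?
E[# K_5] = C(324, 5) · (1/2)^C(5, 2) = 28845440064 / 2^10 = 450710001/16 = 28169375.0625

For each 5-subset S of vertices (there are C(324, 5) = 28845440064 such S), let X_S = 1 if S induces a K_5 (all C(5, 2) = 10 edges present). Then P(X_S = 1) = (1/2)^10 = 1/1024. By linearity of expectation, E[# K_5] = C(324, 5) · (1/2)^10 = 28845440064 / 1024 = 450710001/16 = 28169375.0625.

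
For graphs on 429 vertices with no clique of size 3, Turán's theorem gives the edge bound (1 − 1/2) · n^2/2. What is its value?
Turán density bound = (1/2) · 429^2/2 = 184041/4 ≈ 46010.25

Turán's theorem: ex(n, K_{r+1}) is achieved by the complete r-partite Turán graph T(n, r) with parts as balanced as possible, and is at most (1 − 1/r) · n^2/2. For r = 2, n = 429: the density bound is (1/2) · 184041/2 = 184041/4 ≈ 46010.25. The integer-valued extremum is e(T(429, 2)) = 46010, which is strictly less than the density bound 184041/4 since 2 ∤ 429 (the parts of T(429, 2) cannot all be equal).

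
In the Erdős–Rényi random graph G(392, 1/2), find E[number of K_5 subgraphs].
E[# K_5] = C(392, 5) · (1/2)^C(5, 2) = 75184360888 / 2^10 = 9398045111/128 = 73422227.4296875

For each 5-subset S of vertices (there are C(392, 5) = 75184360888 such S), let X_S = 1 if S induces a K_5 (all C(5, 2) = 10 edges present). Then P(X_S = 1) = (1/2)^10 = 1/1024. By linearity of expectation, E[# K_5] = C(392, 5) · (1/2)^10 = 75184360888 / 1024 = 9398045111/128 = 73422227.4296875.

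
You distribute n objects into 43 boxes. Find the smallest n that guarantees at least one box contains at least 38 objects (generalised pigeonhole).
n = (38 − 1)·43 + 1 = 1592

By the generalised pigeonhole principle, to guarantee some box contains ≥ r objects we need more than (r − 1) · k objects total. Threshold: n = (r − 1) · k + 1. With r = 38 and k = 43: n = 37 · 43 + 1 = 1591 + 1 = 1592. For n = 1591 = 37 · 43, we can put exactly 37 objects in every box, avoiding 38 in any single one — so 1592 is tight.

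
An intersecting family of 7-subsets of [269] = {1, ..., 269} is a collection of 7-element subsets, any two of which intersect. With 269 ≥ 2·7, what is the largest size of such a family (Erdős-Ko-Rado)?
max |F| = C(268, 6) = 486408039964

Erdős-Ko-Rado (1961): when n ≥ 2k, max |F| = C(n−1, k−1). The bound is attained by the star {A : i ∈ A} for any fixed i ∈ [n]. Here C(269−1, 7−1) = C(268, 6) = 486408039964.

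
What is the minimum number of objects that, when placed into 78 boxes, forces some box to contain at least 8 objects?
n = (8 − 1)·78 + 1 = 547

By the generalised pigeonhole principle, to guarantee some box contains ≥ r objects we need more than (r − 1) · k objects total. Threshold: n = (r − 1) · k + 1. With r = 8 and k = 78: n = 7 · 78 + 1 = 546 + 1 = 547. For n = 546 = 7 · 78, we can put exactly 7 objects in every box, avoiding 8 in any single one — so 547 is tight.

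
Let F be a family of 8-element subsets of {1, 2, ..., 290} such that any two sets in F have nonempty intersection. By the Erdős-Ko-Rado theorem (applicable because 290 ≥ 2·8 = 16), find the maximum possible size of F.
max |F| = C(289, 7) = 31049696504112

Erdős-Ko-Rado (1961): when n ≥ 2k, max |F| = C(n−1, k−1). The bound is attained by the star {A : i ∈ A} for any fixed i ∈ [n]. Here C(290−1, 8−1) = C(289, 7) = 31049696504112.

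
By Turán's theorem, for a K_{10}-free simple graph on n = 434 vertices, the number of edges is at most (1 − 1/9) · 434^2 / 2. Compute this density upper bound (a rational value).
Turán density bound = (8/9) · 434^2/2 = 753424/9 ≈ 83713.7778

Turán's theorem: ex(n, K_{r+1}) is achieved by the complete r-partite Turán graph T(n, r) with parts as balanced as possible, and is at most (1 − 1/r) · n^2/2. For r = 9, n = 434: the density bound is (8/9) · 188356/2 = 753424/9 ≈ 83713.7778. The integer-valued extremum is e(T(434, 9)) = 83713, which is strictly less than the density bound 753424/9 since 9 ∤ 434 (the parts of T(434, 9) cannot all be equal).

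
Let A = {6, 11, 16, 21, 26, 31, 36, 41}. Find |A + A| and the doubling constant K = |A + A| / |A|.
K = |A + A| / |A| = 15/8

Enumerate A + A = {a + b : a, b ∈ A}. With |A| = 8, there are |A|^2 = 64 ordered sum pairs; collecting distinct values, A + A = {12, 17, 22, 27, 32, 37, 42, 47, 52, 57, 62, 67, 72, 77, 82}, so |A + A| = 15. Thus K = 15/8. Here |A + A| = 2|A| − 1 = 15, the minimum possible — so K = 15/8 is minimal, which holds iff A is an arithmetic progression.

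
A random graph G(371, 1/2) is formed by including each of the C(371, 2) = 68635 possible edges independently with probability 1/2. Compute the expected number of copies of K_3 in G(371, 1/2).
E[# K_3] = C(371, 3) · (1/2)^C(3, 2) = 8442105 / 2^3 = 1055263.125

For each 3-subset S of vertices (there are C(371, 3) = 8442105 such S), let X_S = 1 if S induces a K_3 (all C(3, 2) = 3 edges present). Then P(X_S = 1) = (1/2)^3 = 1/8. By linearity of expectation, E[# K_3] = C(371, 3) · (1/2)^3 = 8442105 / 8 = 1055263.125.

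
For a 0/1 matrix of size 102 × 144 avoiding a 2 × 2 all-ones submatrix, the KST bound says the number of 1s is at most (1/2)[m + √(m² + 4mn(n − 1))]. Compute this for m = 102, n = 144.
z(102, 144; 2, 2) ≤ (1/2)[102 + √(102² + 4·102·144·143)] = (1/2)[102 + √8411940] = 1501.1672

Kővári–Sós–Turán: let r_1, ..., r_102 be the row sums and z = Σ r_i the total number of 1s. Each pair of columns can share at most one row with both entries 1 (else a 2×2 all-ones block appears), so Σ_i C(r_i, 2) ≤ C(144, 2) = 10296. By convexity Σ_i C(r_i, 2) ≥ 102·C(z/102, 2) = z(z − 102)/(2·102), giving z² − 102z − 102·144·143 ≤ 0 and hence z ≤ (1/2)[102 + √(10404 + 4·2100384)] = (1/2)[102 + √8411940] ≈ (1/2)(102 + 2900.3345) = 1501.1672.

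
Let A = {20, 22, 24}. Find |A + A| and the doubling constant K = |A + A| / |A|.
K = |A + A| / |A| = 5/3

Enumerate A + A = {a + b : a, b ∈ A}. With |A| = 3, there are |A|^2 = 9 ordered sum pairs; collecting distinct values, A + A = {40, 42, 44, 46, 48}, so |A + A| = 5. Thus K = 5/3. Here |A + A| = 2|A| − 1 = 5, the minimum possible — so K = 5/3 is minimal, which holds iff A is an arithmetic progression.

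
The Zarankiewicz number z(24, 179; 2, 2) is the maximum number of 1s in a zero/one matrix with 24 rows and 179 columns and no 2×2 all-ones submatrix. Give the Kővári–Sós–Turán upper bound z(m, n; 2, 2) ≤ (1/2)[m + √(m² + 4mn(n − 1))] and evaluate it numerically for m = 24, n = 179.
z(24, 179; 2, 2) ≤ (1/2)[24 + √(24² + 4·24·179·178)] = (1/2)[24 + √3059328] = 886.5467

Kővári–Sós–Turán: let r_1, ..., r_24 be the row sums and z = Σ r_i the total number of 1s. Each pair of columns can share at most one row with both entries 1 (else a 2×2 all-ones block appears), so Σ_i C(r_i, 2) ≤ C(179, 2) = 15931. By convexity Σ_i C(r_i, 2) ≥ 24·C(z/24, 2) = z(z − 24)/(2·24), giving z² − 24z − 24·179·178 ≤ 0 and hence z ≤ (1/2)[24 + √(576 + 4·764688)] = (1/2)[24 + √3059328] ≈ (1/2)(24 + 1749.0935) = 886.5467.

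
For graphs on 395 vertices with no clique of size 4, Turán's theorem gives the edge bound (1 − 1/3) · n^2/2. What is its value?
Turán density bound = (2/3) · 395^2/2 = 156025/3 ≈ 52008.3333

Turán's theorem: ex(n, K_{r+1}) is achieved by the complete r-partite Turán graph T(n, r) with parts as balanced as possible, and is at most (1 − 1/r) · n^2/2. For r = 3, n = 395: the density bound is (2/3) · 156025/2 = 156025/3 ≈ 52008.3333. The integer-valued extremum is e(T(395, 3)) = 52008, which is strictly less than the density bound 156025/3 since 3 ∤ 395 (the parts of T(395, 3) cannot all be equal).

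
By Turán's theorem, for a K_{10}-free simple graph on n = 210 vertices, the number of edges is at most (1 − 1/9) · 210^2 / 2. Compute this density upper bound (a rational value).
Turán density bound = (8/9) · 210^2/2 = 19600

Turán's theorem: ex(n, K_{r+1}) is achieved by the complete r-partite Turán graph T(n, r) with parts as balanced as possible, and is at most (1 − 1/r) · n^2/2. For r = 9, n = 210: the density bound is (8/9) · 44100/2 = 19600. The integer-valued extremum is e(T(210, 9)) = 19599, which is strictly less than the density bound 19600 since 9 ∤ 210 (the parts of T(210, 9) cannot all be equal).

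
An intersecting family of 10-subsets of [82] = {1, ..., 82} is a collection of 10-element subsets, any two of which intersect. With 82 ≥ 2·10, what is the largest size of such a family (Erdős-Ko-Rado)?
max |F| = C(81, 9) = 260887834350

The Erdős-Ko-Rado theorem states: for n ≥ 2k, an intersecting family of k-subsets of an n-element set has size at most C(n − 1, k − 1), with equality for 'star' families {A ⊆ [n] : |A| = k, i ∈ A} (fix an element i). For n = 82, k = 10: C(81, 9) = 260887834350.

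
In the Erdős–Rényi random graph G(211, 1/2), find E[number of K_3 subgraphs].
E[# K_3] = C(211, 3) · (1/2)^C(3, 2) = 1543465 / 2^3 = 192933.125

For each 3-subset S of vertices (there are C(211, 3) = 1543465 such S), let X_S = 1 if S induces a K_3 (all C(3, 2) = 3 edges present). Then P(X_S = 1) = (1/2)^3 = 1/8. By linearity of expectation, E[# K_3] = C(211, 3) · (1/2)^3 = 1543465 / 8 = 192933.125.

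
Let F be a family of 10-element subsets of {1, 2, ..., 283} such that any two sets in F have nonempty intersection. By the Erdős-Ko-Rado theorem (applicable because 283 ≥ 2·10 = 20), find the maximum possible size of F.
max |F| = C(282, 9) = 27319423696620550

The Erdős-Ko-Rado theorem states: for n ≥ 2k, an intersecting family of k-subsets of an n-element set has size at most C(n − 1, k − 1), with equality for 'star' families {A ⊆ [n] : |A| = k, i ∈ A} (fix an element i). For n = 283, k = 10: C(282, 9) = 27319423696620550.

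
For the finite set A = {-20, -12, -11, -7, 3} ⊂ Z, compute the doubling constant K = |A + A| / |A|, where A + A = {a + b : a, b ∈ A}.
K = |A + A| / |A| = 15/5 = 3

Enumerate A + A = {a + b : a, b ∈ A}. With |A| = 5, there are |A|^2 = 25 ordered sum pairs; collecting distinct values, A + A = {-40, -32, -31, -27, -24, -23, -22, -19, -18, -17, -14, -9, -8, -4, 6}, so |A + A| = 15. Thus K = 15/5 = 3. For comparison, the minimum possible |A + A| over all 5-element sets is 2·5 − 1 = 9 (so min K = 9/5), attained only by arithmetic progressions.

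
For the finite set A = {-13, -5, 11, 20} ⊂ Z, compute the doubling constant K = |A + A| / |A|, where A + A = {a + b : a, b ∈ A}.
K = |A + A| / |A| = 10/4 = 5/2

Enumerate A + A = {a + b : a, b ∈ A}. With |A| = 4, there are |A|^2 = 16 ordered sum pairs; collecting distinct values, A + A = {-26, -18, -10, -2, 6, 7, 15, 22, 31, 40}, so |A + A| = 10. Thus K = 10/4 = 5/2. For comparison, the minimum possible |A + A| over all 4-element sets is 2·4 − 1 = 7 (so min K = 7/4), attained only by arithmetic progressions.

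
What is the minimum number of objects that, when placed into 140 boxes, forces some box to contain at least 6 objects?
n = (6 − 1)·140 + 1 = 701

By the generalised pigeonhole principle, to guarantee some box contains ≥ r objects we need more than (r − 1) · k objects total. Threshold: n = (r − 1) · k + 1. With r = 6 and k = 140: n = 5 · 140 + 1 = 700 + 1 = 701. For n = 700 = 5 · 140, we can put exactly 5 objects in every box, avoiding 6 in any single one — so 701 is tight.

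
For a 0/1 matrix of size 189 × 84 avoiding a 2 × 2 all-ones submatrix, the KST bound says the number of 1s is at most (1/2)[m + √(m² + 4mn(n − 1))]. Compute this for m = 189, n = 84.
z(189, 84; 2, 2) ≤ (1/2)[189 + √(189² + 4·189·84·83)] = (1/2)[189 + √5306553] = 1246.2978

Kővári–Sós–Turán: let r_1, ..., r_189 be the row sums and z = Σ r_i the total number of 1s. Each pair of columns can share at most one row with both entries 1 (else a 2×2 all-ones block appears), so Σ_i C(r_i, 2) ≤ C(84, 2) = 3486. By convexity Σ_i C(r_i, 2) ≥ 189·C(z/189, 2) = z(z − 189)/(2·189), giving z² − 189z − 189·84·83 ≤ 0 and hence z ≤ (1/2)[189 + √(35721 + 4·1317708)] = (1/2)[189 + √5306553] ≈ (1/2)(189 + 2303.5957) = 1246.2978.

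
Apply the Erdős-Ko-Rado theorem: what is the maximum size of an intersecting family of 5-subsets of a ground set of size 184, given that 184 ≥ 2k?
max |F| = C(183, 4) = 45212895

The Erdős-Ko-Rado theorem states: for n ≥ 2k, an intersecting family of k-subsets of an n-element set has size at most C(n − 1, k − 1), with equality for 'star' families {A ⊆ [n] : |A| = k, i ∈ A} (fix an element i). For n = 184, k = 5: C(183, 4) = 45212895.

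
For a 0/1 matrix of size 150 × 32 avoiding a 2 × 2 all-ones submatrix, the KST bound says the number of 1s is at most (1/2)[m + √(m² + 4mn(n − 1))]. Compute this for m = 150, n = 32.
z(150, 32; 2, 2) ≤ (1/2)[150 + √(150² + 4·150·32·31)] = (1/2)[150 + √617700] = 467.9695

Kővári–Sós–Turán: let r_1, ..., r_150 be the row sums and z = Σ r_i the total number of 1s. Each pair of columns can share at most one row with both entries 1 (else a 2×2 all-ones block appears), so Σ_i C(r_i, 2) ≤ C(32, 2) = 496. By convexity Σ_i C(r_i, 2) ≥ 150·C(z/150, 2) = z(z − 150)/(2·150), giving z² − 150z − 150·32·31 ≤ 0 and hence z ≤ (1/2)[150 + √(22500 + 4·148800)] = (1/2)[150 + √617700] ≈ (1/2)(150 + 785.9389) = 467.9695.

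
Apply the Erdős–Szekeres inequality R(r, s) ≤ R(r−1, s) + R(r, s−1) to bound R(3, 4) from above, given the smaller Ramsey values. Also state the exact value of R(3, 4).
R(3, 4) ≤ R(2, 4) + R(3, 3) = 4 + 6 = 10; exact value R(3, 4) = 9.

The Erdős–Szekeres recurrence R(r, s) ≤ R(r−1, s) + R(r, s−1) applied to (r, s) = (3, 4) gives
  R(3, 4) ≤ R(2, 4) + R(3, 3) = 4 + 6 = 10.
(Recall R(2, k) = k and R is symmetric.) The recurrence is not tight here (it gives 10, but the exact value is R(3, 4) = 9); the tight upper bound requires a sharper argument than the simple recurrence, combined with a lower-bound construction on K_{8}.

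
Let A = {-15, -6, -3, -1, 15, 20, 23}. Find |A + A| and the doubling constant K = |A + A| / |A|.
K = |A + A| / |A| = 26/7

Enumerate A + A = {a + b : a, b ∈ A}. With |A| = 7, there are |A|^2 = 49 ordered sum pairs; collecting distinct values, A + A = {-30, -21, -18, -16, -12, -9, -7, -6, -4, -2, 0, 5, 8, 9, 12, 14, 17, 19, 20, 22, 30, 35, 38, 40, 43, 46}, so |A + A| = 26. Thus K = 26/7. For comparison, the minimum possible |A + A| over all 7-element sets is 2·7 − 1 = 13 (so min K = 13/7), attained only by arithmetic progressions.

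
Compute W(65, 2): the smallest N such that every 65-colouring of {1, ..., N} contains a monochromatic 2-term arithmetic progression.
W(65, 2) = 65 + 1 = 66

A 2-term AP is any pair of integers, so a monochromatic 2-AP exists iff some colour is used at least twice. With 65 colours, the colouring i ↦ i on {1, ..., 65} uses each colour once, avoiding any monochromatic pair, so W(65, 2) > 65. For {1, ..., 66}, pigeonhole forces two integers of the same colour, which form a monochromatic 2-AP. Hence W(65, 2) = 66.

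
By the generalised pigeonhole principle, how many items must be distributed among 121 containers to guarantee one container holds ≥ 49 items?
n = (49 − 1)·121 + 1 = 5809

By the generalised pigeonhole principle, to guarantee some box contains ≥ r objects we need more than (r − 1) · k objects total. Threshold: n = (r − 1) · k + 1. With r = 49 and k = 121: n = 48 · 121 + 1 = 5808 + 1 = 5809. For n = 5808 = 48 · 121, we can put exactly 48 objects in every box, avoiding 49 in any single one — so 5809 is tight.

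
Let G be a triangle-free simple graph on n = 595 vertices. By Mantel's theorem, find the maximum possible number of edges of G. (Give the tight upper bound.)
ex(595, K_3) = ⌊595^2/4⌋ = 88506

Mantel (1907): a triangle-free graph on n vertices has at most ⌊n^2/4⌋ edges, with equality for the complete bipartite graph K_{⌊n/2⌋, ⌈n/2⌉}. For n = 595: ⌊595^2/4⌋ = ⌊354025/4⌋ = 88506. The extremal graph is K_{297, 298}, which has 297·298 = 88506 edges.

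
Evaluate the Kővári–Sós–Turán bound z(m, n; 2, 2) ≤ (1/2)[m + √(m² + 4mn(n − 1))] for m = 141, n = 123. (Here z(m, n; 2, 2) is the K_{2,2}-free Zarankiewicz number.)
z(141, 123; 2, 2) ≤ (1/2)[141 + √(141² + 4·141·123·122)] = (1/2)[141 + √8483265] = 1526.8023

Kővári–Sós–Turán: let r_1, ..., r_141 be the row sums and z = Σ r_i the total number of 1s. Each pair of columns can share at most one row with both entries 1 (else a 2×2 all-ones block appears), so Σ_i C(r_i, 2) ≤ C(123, 2) = 7503. By convexity Σ_i C(r_i, 2) ≥ 141·C(z/141, 2) = z(z − 141)/(2·141), giving z² − 141z − 141·123·122 ≤ 0 and hence z ≤ (1/2)[141 + √(19881 + 4·2115846)] = (1/2)[141 + √8483265] ≈ (1/2)(141 + 2912.6045) = 1526.8023.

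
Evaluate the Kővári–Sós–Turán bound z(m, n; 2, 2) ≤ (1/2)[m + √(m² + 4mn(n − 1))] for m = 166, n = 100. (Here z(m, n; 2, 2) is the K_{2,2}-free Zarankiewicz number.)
z(166, 100; 2, 2) ≤ (1/2)[166 + √(166² + 4·166·100·99)] = (1/2)[166 + √6601156] = 1367.6357

Kővári–Sós–Turán: let r_1, ..., r_166 be the row sums and z = Σ r_i the total number of 1s. Each pair of columns can share at most one row with both entries 1 (else a 2×2 all-ones block appears), so Σ_i C(r_i, 2) ≤ C(100, 2) = 4950. By convexity Σ_i C(r_i, 2) ≥ 166·C(z/166, 2) = z(z − 166)/(2·166), giving z² − 166z − 166·100·99 ≤ 0 and hence z ≤ (1/2)[166 + √(27556 + 4·1643400)] = (1/2)[166 + √6601156] ≈ (1/2)(166 + 2569.2715) = 1367.6357.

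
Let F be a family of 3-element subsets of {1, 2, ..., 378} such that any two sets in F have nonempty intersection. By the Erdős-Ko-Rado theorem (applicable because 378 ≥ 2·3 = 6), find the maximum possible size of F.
max |F| = C(377, 2) = 70876

Erdős-Ko-Rado (1961): when n ≥ 2k, max |F| = C(n−1, k−1). The bound is attained by the star {A : i ∈ A} for any fixed i ∈ [n]. Here C(378−1, 3−1) = C(377, 2) = 70876.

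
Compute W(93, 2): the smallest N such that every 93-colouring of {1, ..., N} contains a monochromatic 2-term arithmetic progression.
W(93, 2) = 93 + 1 = 94

A 2-term AP is any pair of integers, so a monochromatic 2-AP exists iff some colour is used at least twice. With 93 colours, the colouring i ↦ i on {1, ..., 93} uses each colour once, avoiding any monochromatic pair, so W(93, 2) > 93. For {1, ..., 94}, pigeonhole forces two integers of the same colour, which form a monochromatic 2-AP. Hence W(93, 2) = 94.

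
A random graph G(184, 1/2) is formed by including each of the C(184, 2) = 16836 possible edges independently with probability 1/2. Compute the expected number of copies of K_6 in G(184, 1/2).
E[# K_6] = C(184, 6) · (1/2)^C(6, 2) = 49637730324 / 2^15 = 12409432581/8192 ≈ 1514823.313110

For each 6-subset S of vertices (there are C(184, 6) = 49637730324 such S), let X_S = 1 if S induces a K_6 (all C(6, 2) = 15 edges present). Then P(X_S = 1) = (1/2)^15 = 1/32768. By linearity of expectation, E[# K_6] = C(184, 6) · (1/2)^15 = 49637730324 / 32768 = 12409432581/8192 ≈ 1514823.313110.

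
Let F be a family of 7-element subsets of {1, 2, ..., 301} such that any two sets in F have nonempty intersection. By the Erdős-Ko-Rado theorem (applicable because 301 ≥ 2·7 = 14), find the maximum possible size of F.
max |F| = C(300, 6) = 962822846700

The Erdős-Ko-Rado theorem states: for n ≥ 2k, an intersecting family of k-subsets of an n-element set has size at most C(n − 1, k − 1), with equality for 'star' families {A ⊆ [n] : |A| = k, i ∈ A} (fix an element i). For n = 301, k = 7: C(300, 6) = 962822846700.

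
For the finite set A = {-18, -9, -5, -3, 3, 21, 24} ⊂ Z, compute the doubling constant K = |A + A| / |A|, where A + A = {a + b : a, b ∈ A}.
K = |A + A| / |A| = 26/7

Enumerate A + A = {a + b : a, b ∈ A}. With |A| = 7, there are |A|^2 = 49 ordered sum pairs; collecting distinct values, A + A = {-36, -27, -23, -21, -18, -15, -14, -12, -10, -8, -6, -2, 0, 3, 6, 12, 15, 16, 18, 19, 21, 24, 27, 42, 45, 48}, so |A + A| = 26. Thus K = 26/7. For comparison, the minimum possible |A + A| over all 7-element sets is 2·7 − 1 = 13 (so min K = 13/7), attained only by arithmetic progressions.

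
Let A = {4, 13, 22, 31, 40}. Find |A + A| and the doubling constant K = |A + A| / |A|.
K = |A + A| / |A| = 9/5

Enumerate A + A = {a + b : a, b ∈ A}. With |A| = 5, there are |A|^2 = 25 ordered sum pairs; collecting distinct values, A + A = {8, 17, 26, 35, 44, 53, 62, 71, 80}, so |A + A| = 9. Thus K = 9/5. Here |A + A| = 2|A| − 1 = 9, the minimum possible — so K = 9/5 is minimal, which holds iff A is an arithmetic progression.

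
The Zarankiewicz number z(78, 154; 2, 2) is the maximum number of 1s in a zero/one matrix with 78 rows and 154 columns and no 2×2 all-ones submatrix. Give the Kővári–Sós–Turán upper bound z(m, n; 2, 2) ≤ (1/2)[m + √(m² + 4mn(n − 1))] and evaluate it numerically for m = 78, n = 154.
z(78, 154; 2, 2) ≤ (1/2)[78 + √(78² + 4·78·154·153)] = (1/2)[78 + √7357428] = 1395.229

Kővári–Sós–Turán: let r_1, ..., r_78 be the row sums and z = Σ r_i the total number of 1s. Each pair of columns can share at most one row with both entries 1 (else a 2×2 all-ones block appears), so Σ_i C(r_i, 2) ≤ C(154, 2) = 11781. By convexity Σ_i C(r_i, 2) ≥ 78·C(z/78, 2) = z(z − 78)/(2·78), giving z² − 78z − 78·154·153 ≤ 0 and hence z ≤ (1/2)[78 + √(6084 + 4·1837836)] = (1/2)[78 + √7357428] ≈ (1/2)(78 + 2712.4579) = 1395.229.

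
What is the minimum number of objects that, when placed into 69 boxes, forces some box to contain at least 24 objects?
n = (24 − 1)·69 + 1 = 1588

By the generalised pigeonhole principle, to guarantee some box contains ≥ r objects we need more than (r − 1) · k objects total. Threshold: n = (r − 1) · k + 1. With r = 24 and k = 69: n = 23 · 69 + 1 = 1587 + 1 = 1588. For n = 1587 = 23 · 69, we can put exactly 23 objects in every box, avoiding 24 in any single one — so 1588 is tight.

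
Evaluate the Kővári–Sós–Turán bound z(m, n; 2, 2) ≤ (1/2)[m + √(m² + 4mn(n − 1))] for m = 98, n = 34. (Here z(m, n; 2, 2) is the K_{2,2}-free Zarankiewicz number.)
z(98, 34; 2, 2) ≤ (1/2)[98 + √(98² + 4·98·34·33)] = (1/2)[98 + √449428] = 384.197

Kővári–Sós–Turán: let r_1, ..., r_98 be the row sums and z = Σ r_i the total number of 1s. Each pair of columns can share at most one row with both entries 1 (else a 2×2 all-ones block appears), so Σ_i C(r_i, 2) ≤ C(34, 2) = 561. By convexity Σ_i C(r_i, 2) ≥ 98·C(z/98, 2) = z(z − 98)/(2·98), giving z² − 98z − 98·34·33 ≤ 0 and hence z ≤ (1/2)[98 + √(9604 + 4·109956)] = (1/2)[98 + √449428] ≈ (1/2)(98 + 670.3939) = 384.197.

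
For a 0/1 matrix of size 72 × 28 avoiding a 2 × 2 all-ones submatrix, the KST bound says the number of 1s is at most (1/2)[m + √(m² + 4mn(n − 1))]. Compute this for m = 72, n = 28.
z(72, 28; 2, 2) ≤ (1/2)[72 + √(72² + 4·72·28·27)] = (1/2)[72 + √222912] = 272.0678

Kővári–Sós–Turán: let r_1, ..., r_72 be the row sums and z = Σ r_i the total number of 1s. Each pair of columns can share at most one row with both entries 1 (else a 2×2 all-ones block appears), so Σ_i C(r_i, 2) ≤ C(28, 2) = 378. By convexity Σ_i C(r_i, 2) ≥ 72·C(z/72, 2) = z(z − 72)/(2·72), giving z² − 72z − 72·28·27 ≤ 0 and hence z ≤ (1/2)[72 + √(5184 + 4·54432)] = (1/2)[72 + √222912] ≈ (1/2)(72 + 472.1356) = 272.0678.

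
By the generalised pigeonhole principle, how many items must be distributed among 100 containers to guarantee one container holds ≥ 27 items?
n = (27 − 1)·100 + 1 = 2601

By the generalised pigeonhole principle, to guarantee some box contains ≥ r objects we need more than (r − 1) · k objects total. Threshold: n = (r − 1) · k + 1. With r = 27 and k = 100: n = 26 · 100 + 1 = 2600 + 1 = 2601. For n = 2600 = 26 · 100, we can put exactly 26 objects in every box, avoiding 27 in any single one — so 2601 is tight.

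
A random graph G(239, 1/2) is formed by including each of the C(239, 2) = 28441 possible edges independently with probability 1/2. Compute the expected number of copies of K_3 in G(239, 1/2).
E[# K_3] = C(239, 3) · (1/2)^C(3, 2) = 2246839 / 2^3 = 280854.875

For each 3-subset S of vertices (there are C(239, 3) = 2246839 such S), let X_S = 1 if S induces a K_3 (all C(3, 2) = 3 edges present). Then P(X_S = 1) = (1/2)^3 = 1/8. By linearity of expectation, E[# K_3] = C(239, 3) · (1/2)^3 = 2246839 / 8 = 280854.875.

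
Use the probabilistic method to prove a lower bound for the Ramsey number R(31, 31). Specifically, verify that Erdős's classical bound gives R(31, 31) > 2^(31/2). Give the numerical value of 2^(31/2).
2^(31/2) = 46340.95; so R(31, 31) > 46340.95

Colour each edge of K_n uniformly at random with red/blue. The expected number of monochromatic K_31 is C(n, 31) · 2 · 2^(−C(31,2)). If C(n, 31) · 2^(1 − C(31,2)) < 1, then with positive probability no monochromatic K_31 exists, so R(31, 31) > n. The standard estimate C(n, 31) ≤ n^31/31! shows this inequality holds whenever n ≤ 2^(31/2) (since 31! · 2^(C(31,2) − 1) > 2^(31^2/2) ≥ n^31). Hence R(31, 31) > 2^(31/2) = 46340.95.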